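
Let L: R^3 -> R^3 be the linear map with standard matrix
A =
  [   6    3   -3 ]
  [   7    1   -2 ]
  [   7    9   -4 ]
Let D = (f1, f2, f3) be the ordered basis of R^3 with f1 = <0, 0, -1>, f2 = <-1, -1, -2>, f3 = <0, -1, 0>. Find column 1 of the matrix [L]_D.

Column 1 of [L]_D is the D-coordinate vector of L(f1).
In standard coordinates L(f1) = A f1 = <3, 2, 4>.
Converting to D: <3, 2, 4> = 2f1 - 3f2 + f3, so the coordinate vector is <2, -3, 1>.

<2, -3, 1>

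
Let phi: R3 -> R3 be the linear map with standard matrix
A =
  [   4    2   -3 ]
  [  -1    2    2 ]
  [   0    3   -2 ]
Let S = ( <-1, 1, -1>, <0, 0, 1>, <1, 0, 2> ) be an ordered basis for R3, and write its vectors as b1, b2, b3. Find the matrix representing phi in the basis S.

Let P have columns b1, ..., b3. Then [phi]_S = P^(-1) A P.
Here det P = 1, so P^(-1) is integer; computing A P first and then P^(-1)(A P) gives [[1, 2, 3], [2, 2, -3], [2, -1, 1]].

[[1, 2, 3], [2, 2, -3], [2, -1, 1]]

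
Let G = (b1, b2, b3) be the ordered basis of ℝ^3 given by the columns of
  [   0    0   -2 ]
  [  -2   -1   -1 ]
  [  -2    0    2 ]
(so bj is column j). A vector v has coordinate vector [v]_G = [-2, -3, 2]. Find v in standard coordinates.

By definition v = -2b1 - 3b2 + 2b3.
Summing componentwise gives [-4, 5, 8].

[-4, 5, 8]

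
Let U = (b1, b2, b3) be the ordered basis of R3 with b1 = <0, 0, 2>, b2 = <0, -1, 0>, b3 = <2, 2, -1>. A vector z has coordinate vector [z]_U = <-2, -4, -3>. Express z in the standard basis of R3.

z = M [z]_U, where M has columns b1, ..., b3.
Carrying out the matrix-vector product, z = <-6, -2, -1>.

<-6, -2, -1>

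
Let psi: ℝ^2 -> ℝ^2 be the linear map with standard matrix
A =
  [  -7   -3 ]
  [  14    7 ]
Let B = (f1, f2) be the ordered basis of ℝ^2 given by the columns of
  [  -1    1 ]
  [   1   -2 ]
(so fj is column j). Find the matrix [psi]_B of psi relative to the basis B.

[[-1, 2], [3, 1]]

Let P have columns f1, f2. Then [psi]_B = P^(-1) A P.
Here det P = 1, so P^(-1) is integer; computing A P first and then P^(-1)(A P) gives [[-1, 2], [3, 1]].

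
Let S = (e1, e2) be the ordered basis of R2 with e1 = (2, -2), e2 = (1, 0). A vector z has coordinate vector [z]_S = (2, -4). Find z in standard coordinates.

(0, -4)

The coordinates say z = 2e1 - 4e2; adding the scaled basis vectors gives (0, -4).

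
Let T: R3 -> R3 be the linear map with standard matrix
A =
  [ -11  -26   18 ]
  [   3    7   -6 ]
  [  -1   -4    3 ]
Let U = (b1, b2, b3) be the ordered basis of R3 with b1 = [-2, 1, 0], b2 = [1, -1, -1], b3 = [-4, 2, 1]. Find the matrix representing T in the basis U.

[[3, 3, 0], [2, -1, -2], [0, -1, -3]]

The j-th column of [T]_U is [T(bj)]_U.
T(b1) = A b1 = [-4, 1, -2] = 3b1 + 2b2 + 0·b3, so column 1 is [3, 2, 0].
Repeating for b2, b3 and assembling the columns gives [[3, 3, 0], [2, -1, -2], [0, -1, -3]].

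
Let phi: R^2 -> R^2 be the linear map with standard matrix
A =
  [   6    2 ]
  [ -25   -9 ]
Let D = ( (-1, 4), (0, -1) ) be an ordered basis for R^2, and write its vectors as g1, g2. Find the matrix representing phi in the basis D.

Let P have columns g1, g2. Then [phi]_D = P^(-1) A P.
Here det P = 1, so P^(-1) is integer; computing A P first and then P^(-1)(A P) gives [[-2, 2], [3, -1]].

[[-2, 2], [3, -1]]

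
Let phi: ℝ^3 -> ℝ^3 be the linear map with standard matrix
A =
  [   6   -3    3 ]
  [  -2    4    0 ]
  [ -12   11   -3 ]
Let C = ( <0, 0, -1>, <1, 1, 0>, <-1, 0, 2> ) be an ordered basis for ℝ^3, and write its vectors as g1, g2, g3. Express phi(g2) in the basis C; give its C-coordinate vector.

<-1, 2, -1>

Compute phi(g2) = A g2 = <3, 2, -1> in standard coordinates.
Then write this in C-coordinates: solve for y in y_1 g1 + ... + y_3 g3 = <3, 2, -1>.
This gives y = <-1, 2, -1>, which is column 2 of [phi]_C.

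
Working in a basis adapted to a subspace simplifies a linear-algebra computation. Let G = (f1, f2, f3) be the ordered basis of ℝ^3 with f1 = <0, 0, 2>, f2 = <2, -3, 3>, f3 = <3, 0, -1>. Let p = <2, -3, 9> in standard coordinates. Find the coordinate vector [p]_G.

We seek scalars with c_1 f1 + ... + c_3 f3 = p; equivalently solve M c = p where the columns of M are f1, ..., f3.
Solving this 3x3 system gives c = (3, 1, 0).
Check: 3f1 + f2 + 0·f3 = <2, -3, 9>.

<3, 1, 0>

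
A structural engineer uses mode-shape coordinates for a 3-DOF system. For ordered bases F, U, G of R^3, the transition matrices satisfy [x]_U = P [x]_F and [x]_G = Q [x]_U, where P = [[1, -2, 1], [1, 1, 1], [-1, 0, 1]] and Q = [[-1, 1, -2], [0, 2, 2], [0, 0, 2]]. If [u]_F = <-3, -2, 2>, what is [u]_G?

<-16, 4, 10>

Apply P to get U-coordinates <3, -3, 5>, then Q to get G-coordinates.
The result is [u]_G = <-16, 4, 10>.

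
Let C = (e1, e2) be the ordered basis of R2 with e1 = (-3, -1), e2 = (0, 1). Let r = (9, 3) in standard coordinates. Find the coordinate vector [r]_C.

[r]_C is the unique c with M c = r, where M has columns e1, e2.
System: -3c_1 + 0c_2 = 9, -c_1 + c_2 = 3; solving gives c_1 = -3, c_2 = 0.
Check: -3e1 + 0·e2 = (9, 3).

(-3, 0)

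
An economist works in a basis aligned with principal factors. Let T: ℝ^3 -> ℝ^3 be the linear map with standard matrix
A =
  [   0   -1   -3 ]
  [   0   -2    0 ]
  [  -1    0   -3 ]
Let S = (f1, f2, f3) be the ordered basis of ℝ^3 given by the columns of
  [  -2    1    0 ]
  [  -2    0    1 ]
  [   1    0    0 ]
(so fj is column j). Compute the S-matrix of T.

[[-1, -1, 0], [-3, -2, -1], [2, -2, -2]]

With P the matrix whose columns are f1, ..., f3, [T]_S = P^(-1) A P.
Column by column: T(f1) = A f1 = [-1, 4, -1]; its S-coordinates [-1, -3, 2] give column 1.
Continuing for each basis vector yields [T]_S = [[-1, -1, 0], [-3, -2, -1], [2, -2, -2]].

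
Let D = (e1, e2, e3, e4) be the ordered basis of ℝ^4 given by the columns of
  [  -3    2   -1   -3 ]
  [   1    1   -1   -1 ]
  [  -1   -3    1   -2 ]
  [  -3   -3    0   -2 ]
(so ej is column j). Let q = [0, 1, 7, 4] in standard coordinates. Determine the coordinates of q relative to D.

[1, -1, 1, -2]

We seek scalars with c_1 e1 + ... + c_4 e4 = q; equivalently solve M c = q where the columns of M are e1, ..., e4.
Solving this 4x4 system gives c = (1, -1, 1, -2).
Check: e1 - e2 + e3 - 2e4 = [0, 1, 7, 4].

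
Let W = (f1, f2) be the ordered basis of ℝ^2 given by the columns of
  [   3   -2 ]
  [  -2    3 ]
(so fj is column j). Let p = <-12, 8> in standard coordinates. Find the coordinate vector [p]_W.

Write p = c_1 f1 + c_2 f2 and solve for the c_i.
System: 3c_1 - 2c_2 = -12, -2c_1 + 3c_2 = 8; solving gives c_1 = -4, c_2 = 0.
Check: -4f1 + 0·f2 = <-12, 8>.

<-4, 0>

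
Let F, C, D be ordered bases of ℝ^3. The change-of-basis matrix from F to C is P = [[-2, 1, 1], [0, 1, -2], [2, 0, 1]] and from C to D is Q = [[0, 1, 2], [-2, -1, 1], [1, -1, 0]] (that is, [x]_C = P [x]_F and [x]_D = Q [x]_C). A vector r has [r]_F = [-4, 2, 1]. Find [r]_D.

Apply P to get C-coordinates [11, 0, -7], then Q to get D-coordinates.
The result is [r]_D = [-14, -29, 11].

[-14, -29, 11]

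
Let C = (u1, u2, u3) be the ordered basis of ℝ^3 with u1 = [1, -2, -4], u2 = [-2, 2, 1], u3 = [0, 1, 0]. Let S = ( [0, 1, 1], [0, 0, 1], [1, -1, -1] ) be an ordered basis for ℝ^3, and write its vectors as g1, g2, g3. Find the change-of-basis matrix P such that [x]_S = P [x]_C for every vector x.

[[-1, 0, 1], [-2, -1, -1], [1, -2, 0]]

Column j of P is [uj]_S, since P maps C-coordinates to S-coordinates.
Expressing u1 in S: u1 = -g1 - 2g2 + g3, so column 1 of P is [-1, -2, 1].
Doing the same for each uj gives P = [[-1, 0, 1], [-2, -1, -1], [1, -2, 0]].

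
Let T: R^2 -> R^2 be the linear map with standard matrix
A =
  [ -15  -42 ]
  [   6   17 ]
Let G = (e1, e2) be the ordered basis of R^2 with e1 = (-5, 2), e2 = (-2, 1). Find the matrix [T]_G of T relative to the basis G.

[[1, 2], [2, 1]]

The j-th column of [T]_G is [T(ej)]_G.
T(e1) = A e1 = (-9, 4) = e1 + 2e2, so column 1 is (1, 2).
Repeating for e2 and assembling the columns gives [[1, 2], [2, 1]].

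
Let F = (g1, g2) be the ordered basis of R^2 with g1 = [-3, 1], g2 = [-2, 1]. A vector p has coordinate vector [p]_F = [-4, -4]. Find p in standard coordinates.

[20, -8]

By definition p = -4g1 - 4g2.
Summing componentwise gives [20, -8].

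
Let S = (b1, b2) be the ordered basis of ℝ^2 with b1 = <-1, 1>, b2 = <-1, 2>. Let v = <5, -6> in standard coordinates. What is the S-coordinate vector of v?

We seek scalars with c_1 b1 + c_2 b2 = v; equivalently solve M c = v where the columns of M are b1, b2.
System: -c_1 - c_2 = 5, c_1 + 2c_2 = -6; solving gives c_1 = -4, c_2 = -1.
Check: -4b1 - b2 = <5, -6>.

<-4, -1>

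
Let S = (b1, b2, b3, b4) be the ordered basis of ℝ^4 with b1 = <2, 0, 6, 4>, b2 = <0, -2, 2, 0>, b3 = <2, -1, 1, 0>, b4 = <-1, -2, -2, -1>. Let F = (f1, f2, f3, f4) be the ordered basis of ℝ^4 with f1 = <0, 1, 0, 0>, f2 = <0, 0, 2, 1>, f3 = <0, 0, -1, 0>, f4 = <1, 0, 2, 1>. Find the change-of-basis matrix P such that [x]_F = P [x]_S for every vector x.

[[0, -2, -1, -2], [2, 0, -2, 0], [2, -2, -1, 0], [2, 0, 2, -1]]

Column j of P is [bj]_F, since P maps S-coordinates to F-coordinates.
Expressing b1 in F: b1 = 0·f1 + 2f2 + 2f3 + 2f4, so column 1 of P is <0, 2, 2, 2>.
Doing the same for each bj gives P = [[0, -2, -1, -2], [2, 0, -2, 0], [2, -2, -1, 0], [2, 0, 2, -1]].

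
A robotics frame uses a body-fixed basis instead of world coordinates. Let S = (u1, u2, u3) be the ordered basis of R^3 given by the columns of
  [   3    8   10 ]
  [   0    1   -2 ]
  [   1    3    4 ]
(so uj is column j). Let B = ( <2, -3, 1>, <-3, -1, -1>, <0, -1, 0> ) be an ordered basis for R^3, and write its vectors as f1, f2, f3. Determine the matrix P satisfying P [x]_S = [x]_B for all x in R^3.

Column j of P is [uj]_B, since P maps S-coordinates to B-coordinates.
Expressing u1 in B: u1 = 0·f1 - f2 + f3, so column 1 of P is <0, -1, 1>.
Doing the same for each uj gives P = [[0, 1, 2], [-1, -2, -2], [1, -2, -2]].

[[0, 1, 2], [-1, -2, -2], [1, -2, -2]]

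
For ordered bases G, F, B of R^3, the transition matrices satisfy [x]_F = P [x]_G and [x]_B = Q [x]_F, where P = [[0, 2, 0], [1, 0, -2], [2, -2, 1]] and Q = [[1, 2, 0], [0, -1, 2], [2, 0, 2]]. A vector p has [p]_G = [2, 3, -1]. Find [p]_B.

Composing the changes, [p]_B = Q P [p]_G.
Q P = [[2, 2, -4], [3, -4, 4], [4, 0, 2]]; applying this to [2, 3, -1] gives [14, -10, 6].

[14, -10, 6]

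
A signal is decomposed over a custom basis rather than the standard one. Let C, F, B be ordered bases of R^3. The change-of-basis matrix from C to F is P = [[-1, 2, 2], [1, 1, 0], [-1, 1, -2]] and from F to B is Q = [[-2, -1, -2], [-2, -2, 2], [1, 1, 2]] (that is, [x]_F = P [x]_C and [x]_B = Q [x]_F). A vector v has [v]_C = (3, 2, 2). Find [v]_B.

(-5, -30, 0)

Composing the changes, [v]_B = Q P [v]_C.
Q P = [[3, -7, 0], [-2, -4, -8], [-2, 5, -2]]; applying this to (3, 2, 2) gives (-5, -30, 0).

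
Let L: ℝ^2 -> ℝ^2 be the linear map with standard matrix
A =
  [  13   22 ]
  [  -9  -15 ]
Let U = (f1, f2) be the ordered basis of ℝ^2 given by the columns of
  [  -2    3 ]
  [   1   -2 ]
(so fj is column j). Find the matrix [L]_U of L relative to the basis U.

[[-1, 1], [-2, -1]]

The j-th column of [L]_U is [L(fj)]_U.
L(f1) = A f1 = (-4, 3) = -f1 - 2f2, so column 1 is (-1, -2).
Repeating for f2 and assembling the columns gives [[-1, 1], [-2, -1]].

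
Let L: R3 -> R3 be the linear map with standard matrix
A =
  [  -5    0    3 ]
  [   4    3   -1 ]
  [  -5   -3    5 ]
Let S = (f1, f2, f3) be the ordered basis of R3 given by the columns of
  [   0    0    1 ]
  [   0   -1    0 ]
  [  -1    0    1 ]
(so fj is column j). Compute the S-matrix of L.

The j-th column of [L]_S is [L(fj)]_S.
L(f1) = A f1 = (-3, 1, -5) = 2f1 - f2 - 3f3, so column 1 is (2, -1, -3).
Repeating for f2, f3 and assembling the columns gives [[2, -3, -2], [-1, 3, -3], [-3, 0, -2]].

[[2, -3, -2], [-1, 3, -3], [-3, 0, -2]]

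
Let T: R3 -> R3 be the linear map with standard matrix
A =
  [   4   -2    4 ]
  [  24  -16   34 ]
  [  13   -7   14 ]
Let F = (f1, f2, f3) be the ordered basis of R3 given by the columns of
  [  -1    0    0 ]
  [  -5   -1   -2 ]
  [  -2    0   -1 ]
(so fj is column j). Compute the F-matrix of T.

[[2, -2, 0], [-2, 0, 2], [2, -3, 0]]

Let P have columns f1, ..., f3. Then [T]_F = P^(-1) A P.
Here det P = -1, so P^(-1) is integer; computing A P first and then P^(-1)(A P) gives [[2, -2, 0], [-2, 0, 2], [2, -3, 0]].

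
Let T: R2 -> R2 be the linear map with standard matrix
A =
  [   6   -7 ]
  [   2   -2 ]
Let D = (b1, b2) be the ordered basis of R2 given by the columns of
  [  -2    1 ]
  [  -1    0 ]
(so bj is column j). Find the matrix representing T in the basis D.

[[2, -2], [-1, 2]]

The j-th column of [T]_D is [T(bj)]_D.
T(b1) = A b1 = [-5, -2] = 2b1 - b2, so column 1 is [2, -1].
Repeating for b2 and assembling the columns gives [[2, -2], [-1, 2]].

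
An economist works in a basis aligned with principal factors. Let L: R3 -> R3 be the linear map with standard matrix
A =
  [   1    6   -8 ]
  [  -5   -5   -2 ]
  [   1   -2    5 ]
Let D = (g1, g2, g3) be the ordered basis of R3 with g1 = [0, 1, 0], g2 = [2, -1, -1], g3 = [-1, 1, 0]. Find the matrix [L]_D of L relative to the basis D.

[[-1, 0, 2], [2, 1, 3], [-2, -2, 1]]

Let P have columns g1, ..., g3. Then [L]_D = P^(-1) A P.
Here det P = 1, so P^(-1) is integer; computing A P first and then P^(-1)(A P) gives [[-1, 0, 2], [2, 1, 3], [-2, -2, 1]].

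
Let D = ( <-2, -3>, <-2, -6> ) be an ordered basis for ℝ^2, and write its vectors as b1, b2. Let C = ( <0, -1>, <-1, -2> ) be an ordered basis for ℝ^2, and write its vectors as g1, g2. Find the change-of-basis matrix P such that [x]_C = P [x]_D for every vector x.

Column j of P is [bj]_C, since P maps D-coordinates to C-coordinates.
Expressing b1 in C: b1 = -g1 + 2g2, so column 1 of P is <-1, 2>.
Doing the same for each bj gives P = [[-1, 2], [2, 2]].

[[-1, 2], [2, 2]]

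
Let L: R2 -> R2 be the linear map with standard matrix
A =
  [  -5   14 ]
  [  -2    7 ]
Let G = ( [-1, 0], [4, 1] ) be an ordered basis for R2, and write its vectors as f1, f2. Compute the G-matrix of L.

With P the matrix whose columns are f1, f2, [L]_G = P^(-1) A P.
Column by column: L(f1) = A f1 = [5, 2]; its G-coordinates [3, 2] give column 1.
Continuing for each basis vector yields [L]_G = [[3, 2], [2, -1]].

[[3, 2], [2, -1]]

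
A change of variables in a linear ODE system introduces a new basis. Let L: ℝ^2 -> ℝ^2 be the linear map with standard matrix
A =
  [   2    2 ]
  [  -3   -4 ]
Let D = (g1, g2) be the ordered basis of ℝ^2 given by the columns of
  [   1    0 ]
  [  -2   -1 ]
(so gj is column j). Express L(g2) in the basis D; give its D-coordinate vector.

[-2, 0]

Compute L(g2) = A g2 = [-2, 4] in standard coordinates.
Then write this in D-coordinates: solve for y in y_1 g1 + y_2 g2 = [-2, 4].
This gives y = [-2, 0], which is column 2 of [L]_D.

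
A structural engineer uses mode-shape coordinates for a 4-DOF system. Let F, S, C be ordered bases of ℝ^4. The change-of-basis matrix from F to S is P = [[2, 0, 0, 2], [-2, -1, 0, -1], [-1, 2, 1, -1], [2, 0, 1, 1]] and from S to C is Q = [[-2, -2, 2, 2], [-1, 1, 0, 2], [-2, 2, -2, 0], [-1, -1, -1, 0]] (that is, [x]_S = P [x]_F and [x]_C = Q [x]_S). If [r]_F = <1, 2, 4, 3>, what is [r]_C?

First [r]_S = P [r]_F = <8, -7, 4, 9>.
Then [r]_C = Q [r]_S = <24, 3, -38, -5>.

<24, 3, -38, -5>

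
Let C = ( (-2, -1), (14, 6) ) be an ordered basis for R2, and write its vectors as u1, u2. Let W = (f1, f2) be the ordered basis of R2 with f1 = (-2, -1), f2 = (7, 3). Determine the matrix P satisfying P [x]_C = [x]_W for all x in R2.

[[1, 0], [0, 2]]

Let M have columns uj and N have columns fj. Then for every x, N [x]_W = x = M [x]_C, so P = N^(-1) M.
Since det N = 1, N^(-1) has integer entries; multiplying gives P = [[1, 0], [0, 2]].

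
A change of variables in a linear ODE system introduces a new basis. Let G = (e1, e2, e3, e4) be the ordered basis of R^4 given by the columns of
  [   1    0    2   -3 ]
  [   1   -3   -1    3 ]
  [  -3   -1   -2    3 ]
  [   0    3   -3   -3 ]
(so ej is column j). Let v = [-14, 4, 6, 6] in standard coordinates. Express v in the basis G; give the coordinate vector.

Write v = c_1 e1 + ... + c_4 e4 and solve for the c_i.
Gaussian elimination on [M | v] yields c = (2, 4, -2, 4).
Check: 2e1 + 4e2 - 2e3 + 4e4 = [-14, 4, 6, 6].

[2, 4, -2, 4]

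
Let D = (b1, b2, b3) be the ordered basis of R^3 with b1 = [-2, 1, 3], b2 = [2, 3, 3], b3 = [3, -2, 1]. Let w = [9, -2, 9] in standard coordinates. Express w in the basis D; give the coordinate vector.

Write w = c_1 b1 + ... + c_3 b3 and solve for the c_i.
Row-reducing the augmented matrix [M | w] gives c = (1, 1, 3).
Check: b1 + b2 + 3b3 = [9, -2, 9].

[1, 1, 3]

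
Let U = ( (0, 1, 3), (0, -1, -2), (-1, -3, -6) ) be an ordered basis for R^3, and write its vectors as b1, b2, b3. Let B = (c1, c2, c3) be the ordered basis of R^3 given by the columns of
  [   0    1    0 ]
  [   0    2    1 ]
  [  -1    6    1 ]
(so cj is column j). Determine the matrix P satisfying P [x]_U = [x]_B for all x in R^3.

Column j of P is [bj]_B, since P maps U-coordinates to B-coordinates.
Expressing b1 in B: b1 = -2c1 + 0·c2 + c3, so column 1 of P is (-2, 0, 1).
Doing the same for each bj gives P = [[-2, 1, -1], [0, 0, -1], [1, -1, -1]].

[[-2, 1, -1], [0, 0, -1], [1, -1, -1]]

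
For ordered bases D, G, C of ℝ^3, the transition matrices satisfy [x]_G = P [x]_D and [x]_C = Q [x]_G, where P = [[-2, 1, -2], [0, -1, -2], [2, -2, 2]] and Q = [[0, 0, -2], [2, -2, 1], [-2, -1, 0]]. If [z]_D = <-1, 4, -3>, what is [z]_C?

<32, 4, -26>

Composing the changes, [z]_C = Q P [z]_D.
Q P = [[-4, 4, -4], [-2, 2, 2], [4, -1, 6]]; applying this to <-1, 4, -3> gives <32, 4, -26>.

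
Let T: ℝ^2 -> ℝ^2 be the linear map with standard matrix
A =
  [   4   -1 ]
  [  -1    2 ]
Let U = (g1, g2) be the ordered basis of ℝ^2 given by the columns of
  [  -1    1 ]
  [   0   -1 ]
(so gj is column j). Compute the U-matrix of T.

[[3, -2], [-1, 3]]

Let P have columns g1, g2. Then [T]_U = P^(-1) A P.
Here det P = 1, so P^(-1) is integer; computing A P first and then P^(-1)(A P) gives [[3, -2], [-1, 3]].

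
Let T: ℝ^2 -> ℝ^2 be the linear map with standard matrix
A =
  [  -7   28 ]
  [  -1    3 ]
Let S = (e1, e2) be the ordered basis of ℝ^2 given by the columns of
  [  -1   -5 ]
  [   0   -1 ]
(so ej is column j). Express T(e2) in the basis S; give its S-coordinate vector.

Compute T(e2) = A e2 = <7, 2> in standard coordinates.
Then write this in S-coordinates: solve for y in y_1 e1 + y_2 e2 = <7, 2>.
This gives y = <3, -2>, which is column 2 of [T]_S.

<3, -2>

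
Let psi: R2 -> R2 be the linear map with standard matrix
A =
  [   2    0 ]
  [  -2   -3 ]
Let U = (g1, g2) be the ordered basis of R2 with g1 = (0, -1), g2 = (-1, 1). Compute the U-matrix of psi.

With P the matrix whose columns are g1, g2, [psi]_U = P^(-1) A P.
Column by column: psi(g1) = A g1 = (0, 3); its U-coordinates (-3, 0) give column 1.
Continuing for each basis vector yields [psi]_U = [[-3, 3], [0, 2]].

[[-3, 3], [0, 2]]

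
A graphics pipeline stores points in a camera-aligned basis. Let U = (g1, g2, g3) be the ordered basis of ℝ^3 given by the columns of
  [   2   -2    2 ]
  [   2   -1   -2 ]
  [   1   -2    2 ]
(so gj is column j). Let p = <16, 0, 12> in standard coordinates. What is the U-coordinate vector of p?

<4, 0, 4>

Write p = c_1 g1 + ... + c_3 g3 and solve for the c_i.
Row-reducing the augmented matrix [M | p] gives c = (4, 0, 4).
Check: 4g1 + 0·g2 + 4g3 = <16, 0, 12>.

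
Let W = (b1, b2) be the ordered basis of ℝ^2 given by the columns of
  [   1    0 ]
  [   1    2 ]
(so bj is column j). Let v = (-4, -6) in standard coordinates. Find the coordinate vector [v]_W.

Write v = c_1 b1 + c_2 b2 and solve for the c_i.
System: c_1 + 0c_2 = -4, c_1 + 2c_2 = -6; solving gives c_1 = -4, c_2 = -1.
Check: -4b1 - b2 = (-4, -6).

(-4, -1)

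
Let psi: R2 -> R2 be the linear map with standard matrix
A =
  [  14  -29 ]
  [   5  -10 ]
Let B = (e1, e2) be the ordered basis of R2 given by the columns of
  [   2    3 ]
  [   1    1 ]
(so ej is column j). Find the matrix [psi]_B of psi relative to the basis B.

[[1, 2], [-1, 3]]

The j-th column of [psi]_B is [psi(ej)]_B.
psi(e1) = A e1 = [-1, 0] = e1 - e2, so column 1 is [1, -1].
Repeating for e2 and assembling the columns gives [[1, 2], [-1, 3]].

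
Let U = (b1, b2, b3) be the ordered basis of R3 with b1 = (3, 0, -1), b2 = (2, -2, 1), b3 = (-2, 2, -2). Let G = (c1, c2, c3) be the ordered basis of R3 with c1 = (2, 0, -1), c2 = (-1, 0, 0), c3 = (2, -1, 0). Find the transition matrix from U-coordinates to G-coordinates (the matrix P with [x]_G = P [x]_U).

Let M have columns bj and N have columns cj. Then for every x, N [x]_G = x = M [x]_U, so P = N^(-1) M.
Since det N = -1, N^(-1) has integer entries; multiplying gives P = [[1, -1, 2], [-1, 0, 2], [0, 2, -2]].

[[1, -1, 2], [-1, 0, 2], [0, 2, -2]]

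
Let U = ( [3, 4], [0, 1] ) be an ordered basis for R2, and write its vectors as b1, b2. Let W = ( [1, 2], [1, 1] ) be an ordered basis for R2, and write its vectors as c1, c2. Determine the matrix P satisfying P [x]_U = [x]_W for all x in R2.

Column j of P is [bj]_W, since P maps U-coordinates to W-coordinates.
Expressing b1 in W: b1 = c1 + 2c2, so column 1 of P is [1, 2].
Doing the same for each bj gives P = [[1, 1], [2, -1]].

[[1, 1], [2, -1]]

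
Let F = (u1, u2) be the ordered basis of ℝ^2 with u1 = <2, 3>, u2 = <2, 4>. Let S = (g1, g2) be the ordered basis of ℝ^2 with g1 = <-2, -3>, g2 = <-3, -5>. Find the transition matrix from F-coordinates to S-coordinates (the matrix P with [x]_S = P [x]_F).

[[-1, 2], [0, -2]]

Let M have columns uj and N have columns gj. Then for every x, N [x]_S = x = M [x]_F, so P = N^(-1) M.
Since det N = 1, N^(-1) has integer entries; multiplying gives P = [[-1, 2], [0, -2]].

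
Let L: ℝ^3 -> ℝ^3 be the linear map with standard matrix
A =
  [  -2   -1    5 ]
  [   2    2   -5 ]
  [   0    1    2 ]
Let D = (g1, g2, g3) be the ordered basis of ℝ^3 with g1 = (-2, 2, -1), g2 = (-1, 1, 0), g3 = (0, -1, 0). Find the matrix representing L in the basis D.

Let P have columns g1, ..., g3. Then [L]_D = P^(-1) A P.
Here det P = -1, so P^(-1) is integer; computing A P first and then P^(-1)(A P) gives [[0, -1, 1], [3, 1, -3], [-2, -1, 1]].

[[0, -1, 1], [3, 1, -3], [-2, -1, 1]]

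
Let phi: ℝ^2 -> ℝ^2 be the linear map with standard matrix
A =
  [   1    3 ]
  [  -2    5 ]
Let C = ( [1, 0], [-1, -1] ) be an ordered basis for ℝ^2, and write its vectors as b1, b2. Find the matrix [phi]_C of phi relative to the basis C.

[[3, -1], [2, 3]]

The j-th column of [phi]_C is [phi(bj)]_C.
phi(b1) = A b1 = [1, -2] = 3b1 + 2b2, so column 1 is [3, 2].
Repeating for b2 and assembling the columns gives [[3, -1], [2, 3]].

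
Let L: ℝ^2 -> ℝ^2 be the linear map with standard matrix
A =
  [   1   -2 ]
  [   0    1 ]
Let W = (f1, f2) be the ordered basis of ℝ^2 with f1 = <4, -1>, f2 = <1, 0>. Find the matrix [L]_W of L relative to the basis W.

With P the matrix whose columns are f1, f2, [L]_W = P^(-1) A P.
Column by column: L(f1) = A f1 = <6, -1>; its W-coordinates <1, 2> give column 1.
Continuing for each basis vector yields [L]_W = [[1, 0], [2, 1]].

[[1, 0], [2, 1]]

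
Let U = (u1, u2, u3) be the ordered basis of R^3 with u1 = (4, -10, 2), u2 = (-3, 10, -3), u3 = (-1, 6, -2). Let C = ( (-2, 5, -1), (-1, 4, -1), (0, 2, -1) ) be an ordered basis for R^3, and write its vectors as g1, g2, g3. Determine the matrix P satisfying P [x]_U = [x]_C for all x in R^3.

[[-2, 2, 0], [0, -1, 1], [0, 2, 1]]

Take x = uj: its U-coordinates are the j-th standard unit vector, so P e_j — column j of P — equals [uj]_C.
u1 = -2g1 + 0·g2 + 0·g3, giving column 1 = (-2, 0, 0); repeating for each j gives P = [[-2, 2, 0], [0, -1, 1], [0, 2, 1]].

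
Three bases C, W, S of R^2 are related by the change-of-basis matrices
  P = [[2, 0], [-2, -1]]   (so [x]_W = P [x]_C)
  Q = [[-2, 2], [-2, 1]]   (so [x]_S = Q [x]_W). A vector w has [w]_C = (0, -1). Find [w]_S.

Composing the changes, [w]_S = Q P [w]_C.
Q P = [[-8, -2], [-6, -1]]; applying this to (0, -1) gives (2, 1).

(2, 1)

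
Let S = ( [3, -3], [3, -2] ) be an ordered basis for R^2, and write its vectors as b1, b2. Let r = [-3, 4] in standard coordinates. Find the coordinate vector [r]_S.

We seek scalars with c_1 b1 + c_2 b2 = r; equivalently solve M c = r where the columns of M are b1, b2.
System: 3c_1 + 3c_2 = -3, -3c_1 - 2c_2 = 4; solving gives c_1 = -2, c_2 = 1.
Check: -2b1 + b2 = [-3, 4].

[-2, 1]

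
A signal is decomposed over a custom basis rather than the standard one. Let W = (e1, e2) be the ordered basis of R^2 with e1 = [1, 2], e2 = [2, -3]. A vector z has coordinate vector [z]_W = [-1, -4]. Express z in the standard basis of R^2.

By definition z = -e1 - 4e2.
Summing componentwise gives [-9, 10].

[-9, 10]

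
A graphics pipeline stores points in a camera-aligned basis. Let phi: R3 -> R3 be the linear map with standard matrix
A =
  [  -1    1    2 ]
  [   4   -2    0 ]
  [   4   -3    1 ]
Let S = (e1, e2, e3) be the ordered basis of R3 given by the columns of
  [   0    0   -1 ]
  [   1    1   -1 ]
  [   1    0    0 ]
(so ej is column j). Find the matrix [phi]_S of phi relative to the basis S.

Let P have columns e1, ..., e3. Then [phi]_S = P^(-1) A P.
Here det P = 1, so P^(-1) is integer; computing A P first and then P^(-1)(A P) gives [[-2, -3, -1], [-3, 0, -1], [-3, -1, 0]].

[[-2, -3, -1], [-3, 0, -1], [-3, -1, 0]]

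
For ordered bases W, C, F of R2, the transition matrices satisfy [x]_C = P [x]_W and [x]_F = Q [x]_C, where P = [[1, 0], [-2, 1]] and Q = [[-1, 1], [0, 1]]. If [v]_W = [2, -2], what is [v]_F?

[-8, -6]

Composing the changes, [v]_F = Q P [v]_W.
Q P = [[-3, 1], [-2, 1]]; applying this to [2, -2] gives [-8, -6].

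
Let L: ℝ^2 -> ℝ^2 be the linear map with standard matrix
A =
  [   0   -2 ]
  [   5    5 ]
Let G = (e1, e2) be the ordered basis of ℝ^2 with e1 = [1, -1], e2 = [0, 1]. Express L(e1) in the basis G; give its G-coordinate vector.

[2, 2]

Compute L(e1) = A e1 = [2, 0] in standard coordinates.
Then write this in G-coordinates: solve for y in y_1 e1 + y_2 e2 = [2, 0].
This gives y = [2, 2], which is column 1 of [L]_G.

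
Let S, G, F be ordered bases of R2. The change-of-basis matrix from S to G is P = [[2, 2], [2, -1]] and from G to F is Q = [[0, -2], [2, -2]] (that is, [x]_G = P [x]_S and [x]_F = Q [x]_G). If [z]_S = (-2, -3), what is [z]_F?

Composing the changes, [z]_F = Q P [z]_S.
Q P = [[-4, 2], [0, 6]]; applying this to (-2, -3) gives (2, -18).

(2, -18)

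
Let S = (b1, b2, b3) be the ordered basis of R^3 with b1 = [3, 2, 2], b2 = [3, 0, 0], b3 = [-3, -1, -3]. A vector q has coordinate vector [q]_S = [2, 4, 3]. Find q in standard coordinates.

The coordinates say q = 2b1 + 4b2 + 3b3; adding the scaled basis vectors gives [9, 1, -5].

[9, 1, -5]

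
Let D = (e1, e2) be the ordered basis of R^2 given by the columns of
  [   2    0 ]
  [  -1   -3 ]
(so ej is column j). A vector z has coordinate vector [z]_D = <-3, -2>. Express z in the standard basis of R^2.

<-6, 9>

z = M [z]_D, where M has columns e1, e2.
Carrying out the matrix-vector product, z = <-6, 9>.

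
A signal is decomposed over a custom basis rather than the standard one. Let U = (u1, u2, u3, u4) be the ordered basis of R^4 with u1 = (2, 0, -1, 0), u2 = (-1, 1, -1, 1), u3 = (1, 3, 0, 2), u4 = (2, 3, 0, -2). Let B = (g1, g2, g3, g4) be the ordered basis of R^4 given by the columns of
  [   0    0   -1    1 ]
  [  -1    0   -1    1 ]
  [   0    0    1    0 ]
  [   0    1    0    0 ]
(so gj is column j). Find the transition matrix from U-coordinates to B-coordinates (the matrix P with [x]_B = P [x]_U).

[[2, -2, -2, -1], [0, 1, 2, -2], [-1, -1, 0, 0], [1, -2, 1, 2]]

Let M have columns uj and N have columns gj. Then for every x, N [x]_B = x = M [x]_U, so P = N^(-1) M.
Since det N = -1, N^(-1) has integer entries; multiplying gives P = [[2, -2, -2, -1], [0, 1, 2, -2], [-1, -1, 0, 0], [1, -2, 1, 2]].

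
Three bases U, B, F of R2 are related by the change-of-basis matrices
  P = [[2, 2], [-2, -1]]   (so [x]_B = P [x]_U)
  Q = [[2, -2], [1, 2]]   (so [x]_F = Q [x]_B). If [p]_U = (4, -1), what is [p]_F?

(26, -8)

Composing the changes, [p]_F = Q P [p]_U.
Q P = [[8, 6], [-2, 0]]; applying this to (4, -1) gives (26, -8).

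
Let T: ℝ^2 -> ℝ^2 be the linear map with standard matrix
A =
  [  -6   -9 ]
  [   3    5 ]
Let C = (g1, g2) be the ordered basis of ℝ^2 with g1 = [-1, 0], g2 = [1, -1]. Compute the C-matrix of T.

With P the matrix whose columns are g1, g2, [T]_C = P^(-1) A P.
Column by column: T(g1) = A g1 = [6, -3]; its C-coordinates [-3, 3] give column 1.
Continuing for each basis vector yields [T]_C = [[-3, -1], [3, 2]].

[[-3, -1], [3, 2]]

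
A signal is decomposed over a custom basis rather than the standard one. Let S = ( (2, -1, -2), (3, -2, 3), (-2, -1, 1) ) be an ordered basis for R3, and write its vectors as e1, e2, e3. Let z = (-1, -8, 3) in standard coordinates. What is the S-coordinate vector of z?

Write z = c_1 e1 + ... + c_3 e3 and solve for the c_i.
Solving this 3x3 system gives c = (2, 1, 4).
Check: 2e1 + e2 + 4e3 = (-1, -8, 3).

(2, 1, 4)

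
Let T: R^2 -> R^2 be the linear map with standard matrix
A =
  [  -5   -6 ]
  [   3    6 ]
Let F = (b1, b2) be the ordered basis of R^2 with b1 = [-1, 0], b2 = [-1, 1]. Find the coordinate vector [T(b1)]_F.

Compute T(b1) = A b1 = [5, -3] in standard coordinates.
Then write this in F-coordinates: solve for y in y_1 b1 + y_2 b2 = [5, -3].
This gives y = [-2, -3], which is column 1 of [T]_F.

[-2, -3]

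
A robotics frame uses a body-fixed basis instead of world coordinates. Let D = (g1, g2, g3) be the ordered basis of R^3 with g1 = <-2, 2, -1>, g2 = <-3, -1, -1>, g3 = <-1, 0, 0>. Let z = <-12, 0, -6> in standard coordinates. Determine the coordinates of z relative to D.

We seek scalars with c_1 g1 + ... + c_3 g3 = z; equivalently solve M c = z where the columns of M are g1, ..., g3.
Gaussian elimination on [M | z] yields c = (2, 4, -4).
Check: 2g1 + 4g2 - 4g3 = <-12, 0, -6>.

<2, 4, -4>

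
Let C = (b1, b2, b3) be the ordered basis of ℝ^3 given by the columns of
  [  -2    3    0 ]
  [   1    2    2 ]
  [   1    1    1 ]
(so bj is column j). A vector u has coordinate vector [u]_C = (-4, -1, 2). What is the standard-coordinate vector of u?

The coordinates say u = -4b1 - b2 + 2b3; adding the scaled basis vectors gives (5, -2, -3).

(5, -2, -3)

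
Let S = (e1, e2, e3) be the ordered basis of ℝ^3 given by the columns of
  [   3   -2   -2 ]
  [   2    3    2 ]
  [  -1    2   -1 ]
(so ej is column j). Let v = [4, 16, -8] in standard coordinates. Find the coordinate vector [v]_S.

We seek scalars with c_1 e1 + ... + c_3 e3 = v; equivalently solve M c = v where the columns of M are e1, ..., e3.
Solving this 3x3 system gives c = (4, 0, 4).
Check: 4e1 + 0·e2 + 4e3 = [4, 16, -8].

[4, 0, 4]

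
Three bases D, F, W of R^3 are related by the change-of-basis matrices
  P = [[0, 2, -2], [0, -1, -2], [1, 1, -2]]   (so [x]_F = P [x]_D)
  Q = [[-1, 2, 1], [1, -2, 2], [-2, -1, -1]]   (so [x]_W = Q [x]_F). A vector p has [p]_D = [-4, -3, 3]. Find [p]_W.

Composing the changes, [p]_W = Q P [p]_D.
Q P = [[1, -3, -4], [2, 6, -2], [-1, -4, 8]]; applying this to [-4, -3, 3] gives [-7, -32, 40].

[-7, -32, 40]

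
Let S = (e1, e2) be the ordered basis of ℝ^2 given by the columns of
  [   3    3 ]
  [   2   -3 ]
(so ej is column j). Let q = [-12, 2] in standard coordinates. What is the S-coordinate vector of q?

Write q = c_1 e1 + c_2 e2 and solve for the c_i.
System: 3c_1 + 3c_2 = -12, 2c_1 - 3c_2 = 2; solving gives c_1 = -2, c_2 = -2.
Check: -2e1 - 2e2 = [-12, 2].

[-2, -2]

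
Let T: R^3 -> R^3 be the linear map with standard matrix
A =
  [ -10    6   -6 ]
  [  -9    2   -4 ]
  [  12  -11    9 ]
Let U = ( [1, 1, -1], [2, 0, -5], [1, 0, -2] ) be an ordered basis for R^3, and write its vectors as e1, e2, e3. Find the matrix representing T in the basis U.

The j-th column of [T]_U is [T(ej)]_U.
T(e1) = A e1 = [2, -3, -8] = -3e1 + e2 + 3e3, so column 1 is [-3, 1, 3].
Repeating for e2, e3 and assembling the columns gives [[-3, 2, -1], [1, 3, 1], [3, 2, 1]].

[[-3, 2, -1], [1, 3, 1], [3, 2, 1]]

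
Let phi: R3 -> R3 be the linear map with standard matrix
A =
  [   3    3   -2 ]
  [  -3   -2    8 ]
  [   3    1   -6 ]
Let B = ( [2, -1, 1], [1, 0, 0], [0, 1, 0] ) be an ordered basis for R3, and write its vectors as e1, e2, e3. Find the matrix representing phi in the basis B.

Let P have columns e1, ..., e3. Then [phi]_B = P^(-1) A P.
Here det P = 1, so P^(-1) is integer; computing A P first and then P^(-1)(A P) gives [[-1, 3, 1], [3, -3, 1], [3, 0, -1]].

[[-1, 3, 1], [3, -3, 1], [3, 0, -1]]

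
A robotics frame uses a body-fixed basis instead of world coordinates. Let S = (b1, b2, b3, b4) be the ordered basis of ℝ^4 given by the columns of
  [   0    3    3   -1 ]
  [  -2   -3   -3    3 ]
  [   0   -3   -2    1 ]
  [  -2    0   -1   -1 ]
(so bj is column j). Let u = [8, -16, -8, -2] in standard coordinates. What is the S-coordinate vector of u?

[2, 2, 0, -2]

Write u = c_1 b1 + ... + c_4 b4 and solve for the c_i.
Row-reducing the augmented matrix [M | u] gives c = (2, 2, 0, -2).
Check: 2b1 + 2b2 + 0·b3 - 2b4 = [8, -16, -8, -2].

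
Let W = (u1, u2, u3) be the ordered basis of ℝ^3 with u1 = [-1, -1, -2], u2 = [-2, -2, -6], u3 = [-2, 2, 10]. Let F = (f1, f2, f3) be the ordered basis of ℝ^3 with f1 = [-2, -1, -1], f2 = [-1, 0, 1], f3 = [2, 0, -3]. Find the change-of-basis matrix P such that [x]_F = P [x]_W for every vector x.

Let M have columns uj and N have columns fj. Then for every x, N [x]_F = x = M [x]_W, so P = N^(-1) M.
Since det N = 1, N^(-1) has integer entries; multiplying gives P = [[1, 2, -2], [-1, 2, 2], [0, 2, -2]].

[[1, 2, -2], [-1, 2, 2], [0, 2, -2]]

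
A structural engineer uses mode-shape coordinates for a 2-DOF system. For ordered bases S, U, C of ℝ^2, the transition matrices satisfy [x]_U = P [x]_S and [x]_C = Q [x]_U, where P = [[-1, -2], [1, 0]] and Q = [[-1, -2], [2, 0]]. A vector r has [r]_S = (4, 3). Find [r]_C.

(2, -20)

Apply P to get U-coordinates (-10, 4), then Q to get C-coordinates.
The result is [r]_C = (2, -20).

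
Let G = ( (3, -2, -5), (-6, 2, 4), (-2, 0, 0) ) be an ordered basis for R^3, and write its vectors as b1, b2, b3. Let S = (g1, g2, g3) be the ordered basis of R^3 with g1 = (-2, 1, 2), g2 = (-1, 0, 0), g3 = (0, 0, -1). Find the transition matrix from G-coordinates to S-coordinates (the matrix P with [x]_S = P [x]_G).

Column j of P is [bj]_S, since P maps G-coordinates to S-coordinates.
Expressing b1 in S: b1 = -2g1 + g2 + g3, so column 1 of P is (-2, 1, 1).
Doing the same for each bj gives P = [[-2, 2, 0], [1, 2, 2], [1, 0, 0]].

[[-2, 2, 0], [1, 2, 2], [1, 0, 0]]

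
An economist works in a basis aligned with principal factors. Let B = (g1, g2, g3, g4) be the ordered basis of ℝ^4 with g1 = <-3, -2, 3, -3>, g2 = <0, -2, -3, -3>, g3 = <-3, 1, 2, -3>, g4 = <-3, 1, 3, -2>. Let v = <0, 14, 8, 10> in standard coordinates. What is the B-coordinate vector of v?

[v]_B is the unique c with M c = v, where M has columns g1, ..., g4.
Row-reducing the augmented matrix [M | v] gives c = (-2, -4, 4, -2).
Check: -2g1 - 4g2 + 4g3 - 2g4 = <0, 14, 8, 10>.

<-2, -4, 4, -2>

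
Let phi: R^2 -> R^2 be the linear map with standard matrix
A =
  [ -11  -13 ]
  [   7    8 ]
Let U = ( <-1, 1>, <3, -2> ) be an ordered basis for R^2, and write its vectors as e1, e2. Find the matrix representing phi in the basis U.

[[-1, 1], [-1, -2]]

Let P have columns e1, e2. Then [phi]_U = P^(-1) A P.
Here det P = -1, so P^(-1) is integer; computing A P first and then P^(-1)(A P) gives [[-1, 1], [-1, -2]].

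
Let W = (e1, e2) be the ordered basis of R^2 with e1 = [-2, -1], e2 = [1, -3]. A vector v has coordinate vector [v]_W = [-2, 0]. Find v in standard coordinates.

The coordinates say v = -2e1 + 0·e2; adding the scaled basis vectors gives [4, 2].

[4, 2]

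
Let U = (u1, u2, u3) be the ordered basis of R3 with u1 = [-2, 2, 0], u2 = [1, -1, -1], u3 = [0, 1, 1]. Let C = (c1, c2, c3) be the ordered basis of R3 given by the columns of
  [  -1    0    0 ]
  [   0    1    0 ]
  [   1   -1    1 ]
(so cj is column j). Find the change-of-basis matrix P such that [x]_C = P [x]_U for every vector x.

Take x = uj: its U-coordinates are the j-th standard unit vector, so P e_j — column j of P — equals [uj]_C.
u1 = 2c1 + 2c2 + 0·c3, giving column 1 = [2, 2, 0]; repeating for each j gives P = [[2, -1, 0], [2, -1, 1], [0, -1, 2]].

[[2, -1, 0], [2, -1, 1], [0, -1, 2]]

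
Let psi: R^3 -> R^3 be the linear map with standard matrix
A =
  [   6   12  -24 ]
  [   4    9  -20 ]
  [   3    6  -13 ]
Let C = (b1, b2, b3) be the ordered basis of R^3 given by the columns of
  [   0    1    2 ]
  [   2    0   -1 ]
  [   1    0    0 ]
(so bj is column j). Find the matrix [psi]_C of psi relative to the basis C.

With P the matrix whose columns are b1, ..., b3, [psi]_C = P^(-1) A P.
Column by column: psi(b1) = A b1 = [0, -2, -1]; its C-coordinates [-1, 0, 0] give column 1.
Continuing for each basis vector yields [psi]_C = [[-1, 3, 0], [0, 2, -2], [0, 2, 1]].

[[-1, 3, 0], [0, 2, -2], [0, 2, 1]]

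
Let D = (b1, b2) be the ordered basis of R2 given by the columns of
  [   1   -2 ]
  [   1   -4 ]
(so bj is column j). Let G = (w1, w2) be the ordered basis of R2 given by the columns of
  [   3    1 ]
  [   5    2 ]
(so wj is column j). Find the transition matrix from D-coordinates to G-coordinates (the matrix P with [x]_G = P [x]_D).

[[1, 0], [-2, -2]]

Let M have columns bj and N have columns wj. Then for every x, N [x]_G = x = M [x]_D, so P = N^(-1) M.
Since det N = 1, N^(-1) has integer entries; multiplying gives P = [[1, 0], [-2, -2]].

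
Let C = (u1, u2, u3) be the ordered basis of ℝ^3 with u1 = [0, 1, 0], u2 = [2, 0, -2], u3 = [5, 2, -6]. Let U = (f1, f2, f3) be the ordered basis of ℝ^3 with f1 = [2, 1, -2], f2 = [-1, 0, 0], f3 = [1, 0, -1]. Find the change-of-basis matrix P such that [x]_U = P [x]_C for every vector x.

Take x = uj: its C-coordinates are the j-th standard unit vector, so P e_j — column j of P — equals [uj]_U.
u1 = f1 + 0·f2 - 2f3, giving column 1 = [1, 0, -2]; repeating for each j gives P = [[1, 0, 2], [0, 0, 1], [-2, 2, 2]].

[[1, 0, 2], [0, 0, 1], [-2, 2, 2]]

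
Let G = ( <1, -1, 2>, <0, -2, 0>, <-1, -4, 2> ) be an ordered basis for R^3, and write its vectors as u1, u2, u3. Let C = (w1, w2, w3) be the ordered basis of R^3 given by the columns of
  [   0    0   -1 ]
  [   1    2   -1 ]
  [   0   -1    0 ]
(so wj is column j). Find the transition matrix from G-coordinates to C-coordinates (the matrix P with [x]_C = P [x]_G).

[[2, -2, 1], [-2, 0, -2], [-1, 0, 1]]

Take x = uj: its G-coordinates are the j-th standard unit vector, so P e_j — column j of P — equals [uj]_C.
u1 = 2w1 - 2w2 - w3, giving column 1 = <2, -2, -1>; repeating for each j gives P = [[2, -2, 1], [-2, 0, -2], [-1, 0, 1]].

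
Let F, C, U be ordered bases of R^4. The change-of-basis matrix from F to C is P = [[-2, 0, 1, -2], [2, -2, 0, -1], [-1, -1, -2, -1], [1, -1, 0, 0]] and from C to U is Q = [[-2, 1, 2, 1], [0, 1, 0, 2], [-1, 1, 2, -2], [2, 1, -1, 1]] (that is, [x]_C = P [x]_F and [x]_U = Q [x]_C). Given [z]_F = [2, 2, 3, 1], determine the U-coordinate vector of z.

Composing the changes, [z]_U = Q P [z]_F.
Q P = [[5, -5, -6, 1], [4, -4, 0, -1], [0, -2, -5, -1], [0, -2, 4, -4]]; applying this to [2, 2, 3, 1] gives [-17, -1, -20, 4].

[-17, -1, -20, 4]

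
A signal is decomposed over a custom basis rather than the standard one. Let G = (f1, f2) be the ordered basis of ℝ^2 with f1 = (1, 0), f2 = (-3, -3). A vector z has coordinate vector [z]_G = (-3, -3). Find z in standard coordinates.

(6, 9)

z = M [z]_G, where M has columns f1, f2.
Carrying out the matrix-vector product, z = (6, 9).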